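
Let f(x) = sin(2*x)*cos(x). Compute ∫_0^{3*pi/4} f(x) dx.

sqrt(2)/6 + 2/3

Use the identity sin(2*x)cos(x) = [sin(3*x) + sin(x)]/2.
An antiderivative is F(x) = -cos(x)/2 - cos(3*x)/6.
Then F(3*pi/4) - F(0) = (sqrt(2)/6) - (-2/3) = sqrt(2)/6 + 2/3.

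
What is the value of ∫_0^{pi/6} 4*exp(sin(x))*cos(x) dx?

-4 + 4*exp(1/2)

Let u = sin(x), so du = cos(x) dx. When x = 0, u = 0; when x = pi/6, u = 1/2.
The integral becomes 4·∫ exp(u) du from 0 to 1/2, with antiderivative 4*exp(u).
Back in x: F(x) = 4*exp(sin(x)).
Then F(pi/6) - F(0) = (4*exp(1/2)) - (4) = -4 + 4*exp(1/2).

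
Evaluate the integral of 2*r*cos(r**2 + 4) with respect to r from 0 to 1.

Let u = r**2 + 4, so du = 2*r dr. When r = 0, u = 4; when r = 1, u = 5.
The integral becomes ∫ cos(u) du from 4 to 5, with antiderivative sin(u).
Back in r: F(r) = sin(r**2 + 4).
Then F(1) - F(0) = (sin(5)) - (sin(4)) = sin(5) - sin(4).

sin(5) - sin(4)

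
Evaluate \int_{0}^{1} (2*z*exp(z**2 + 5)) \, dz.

Let u = z**2 + 5, so du = 2*z dz. When z = 0, u = 5; when z = 1, u = 6.
The integral becomes ∫ exp(u) du from 5 to 6, with antiderivative exp(u).
Back in z: F(z) = exp(z**2 + 5).
Then F(1) - F(0) = (exp(6)) - (exp(5)) = -exp(5) + exp(6).

-exp(5) + exp(6)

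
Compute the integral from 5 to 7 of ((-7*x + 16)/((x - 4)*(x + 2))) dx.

Factor the denominator: x**2 - 2*x - 8 = (x + 2)(x - 4).
Partial fractions: (-7*x + 16)/((x - 4)*(x + 2)) = -5/(x + 2) - 2/(x - 4).
An antiderivative is F(x) = -2*log(x - 4) - 5*log(x + 2).
Then F(7) - F(5) = (-12*log(3)) - (-5*log(7)) = -12*log(3) + 5*log(7).

-12*log(3) + 5*log(7)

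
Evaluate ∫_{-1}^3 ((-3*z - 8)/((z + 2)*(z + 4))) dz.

-2*log(7) - log(5) + 2*log(3)

Factor the denominator: z**2 + 6*z + 8 = (z + 4)(z + 2).
Partial fractions: (-3*z - 8)/((z + 2)*(z + 4)) = -2/(z + 4) - 1/(z + 2).
An antiderivative is F(z) = -log(z + 2) - 2*log(z + 4).
Then F(3) - F(-1) = (-2*log(7) - log(5)) - (-log(9)) = -2*log(7) - log(5) + 2*log(3).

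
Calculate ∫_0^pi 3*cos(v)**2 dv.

Use the identity cos^2(v) = (1 + cos(2*v))/2.
An antiderivative is F(v) = 3*v/2 + 3*sin(2*v)/4.
Then F(pi) - F(0) = (3*pi/2) - (0) = 3*pi/2.

3*pi/2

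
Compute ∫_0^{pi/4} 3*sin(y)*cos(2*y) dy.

-1 + sqrt(2)

Use the identity sin(y)cos(2*y) = [sin(3*y) + sin(-y)]/2.
An antiderivative is F(y) = 3*cos(y)/2 - cos(3*y)/2.
Then F(pi/4) - F(0) = (sqrt(2)) - (1) = -1 + sqrt(2).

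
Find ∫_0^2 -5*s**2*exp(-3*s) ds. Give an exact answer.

Integrate by parts twice (u = s^2, dv = -5*exp(-3*s) ds).
An antiderivative is F(s) = (45*s**2 + 30*s + 10)*exp(-3*s)/27.
Then F(2) - F(0) = (250*exp(-6)/27) - (10/27) = -10/27 + 250*exp(-6)/27.

-10/27 + 250*exp(-6)/27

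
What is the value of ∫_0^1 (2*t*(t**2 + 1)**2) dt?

7/3

Let u = t**2 + 1, so du = 2*t dt. When t = 0, u = 1; when t = 1, u = 2.
The integral becomes ∫ u**2 du from 1 to 2, with antiderivative u**3/3.
Back in t: F(t) = (t**2 + 1)**3/3.
Then F(1) - F(0) = (8/3) - (1/3) = 7/3.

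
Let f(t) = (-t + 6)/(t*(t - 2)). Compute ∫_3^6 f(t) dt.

log(2)

Factor the denominator: t**2 - 2*t = t(t - 2).
Partial fractions: (-t + 6)/(t*(t - 2)) = -3/t + 2/(t - 2).
An antiderivative is F(t) = -3*log(t) + 2*log(t - 2).
Then F(6) - F(3) = (log(2/27)) - (-log(27)) = log(2).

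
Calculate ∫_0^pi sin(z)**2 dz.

pi/2

Use the identity sin^2(z) = (1 - cos(2*z))/2.
An antiderivative is F(z) = z/2 - sin(2*z)/4.
Then F(pi) - F(0) = (pi/2) - (0) = pi/2.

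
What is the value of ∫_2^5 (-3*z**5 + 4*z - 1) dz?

By the power rule, an antiderivative is F(z) = -z**6/2 + 2*z**2 - z.
Then F(5) - F(2) = (-15535/2) - (-26) = -15483/2.

-15483/2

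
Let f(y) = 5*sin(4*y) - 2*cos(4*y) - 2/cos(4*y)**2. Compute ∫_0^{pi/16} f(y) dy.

An antiderivative is F(y) = -sin(4*y)/2 - 5*cos(4*y)/4 - tan(4*y)/2.
Then F(pi/16) - F(0) = (-7*sqrt(2)/8 - 1/2) - (-5/4) = 3/4 - 7*sqrt(2)/8.

3/4 - 7*sqrt(2)/8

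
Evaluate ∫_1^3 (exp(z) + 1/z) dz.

An antiderivative is F(z) = exp(z) + log(z).
Then F(3) - F(1) = (log(3) + exp(3)) - (exp(1)) = -exp(1) + log(3) + exp(3).

-exp(1) + log(3) + exp(3)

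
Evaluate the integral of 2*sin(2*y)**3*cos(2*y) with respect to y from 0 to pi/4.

1/4

Let u = sin(2*y), so du = 2*cos(2*y) dy. When y = 0, u = 0; when y = pi/4, u = 1.
The integral becomes ∫ u**3 du from 0 to 1, with antiderivative u**4/4.
Back in y: F(y) = sin(2*y)**4/4.
Then F(pi/4) - F(0) = (1/4) - (0) = 1/4.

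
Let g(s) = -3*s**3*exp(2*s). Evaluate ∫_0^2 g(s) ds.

-51*exp(4)/8 - 9/8

Integrate by parts 3 times (u = s^3, dv = -3*exp(2*s) ds).
An antiderivative is F(s) = (-12*s**3 + 18*s**2 - 18*s + 9)*exp(2*s)/8.
Then F(2) - F(0) = (-51*exp(4)/8) - (9/8) = -51*exp(4)/8 - 9/8.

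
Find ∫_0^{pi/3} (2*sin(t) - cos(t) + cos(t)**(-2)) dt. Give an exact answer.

sqrt(3)/2 + 1

An antiderivative is F(t) = -sin(t) - 2*cos(t) + tan(t).
Then F(pi/3) - F(0) = (-1 + sqrt(3)/2) - (-2) = sqrt(3)/2 + 1.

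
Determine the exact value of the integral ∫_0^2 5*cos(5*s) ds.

sin(10)

Let u = 5*s, so du = 5 ds. When s = 0, u = 0; when s = 2, u = 10.
The integral becomes ∫ cos(u) du from 0 to 10, with antiderivative sin(u).
Back in s: F(s) = sin(5*s).
Then F(2) - F(0) = (sin(10)) - (0) = sin(10).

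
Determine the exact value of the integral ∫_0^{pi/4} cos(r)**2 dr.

1/4 + pi/8

Use the identity cos^2(r) = (1 + cos(2*r))/2.
An antiderivative is F(r) = r/2 + sin(2*r)/4.
Then F(pi/4) - F(0) = (1/4 + pi/8) - (0) = 1/4 + pi/8.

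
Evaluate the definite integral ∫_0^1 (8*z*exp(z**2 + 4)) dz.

-4*(1 - exp(1))*exp(4)

Let u = z**2 + 4, so du = 2*z dz. When z = 0, u = 4; when z = 1, u = 5.
The integral becomes 4·∫ exp(u) du from 4 to 5, with antiderivative 4*exp(u).
Back in z: F(z) = 4*exp(z**2 + 4).
Then F(1) - F(0) = (4*exp(5)) - (4*exp(4)) = -4*(1 - exp(1))*exp(4).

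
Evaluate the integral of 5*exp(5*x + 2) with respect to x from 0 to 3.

-exp(2) + exp(17)

Let u = 5*x + 2, so du = 5 dx. When x = 0, u = 2; when x = 3, u = 17.
The integral becomes ∫ exp(u) du from 2 to 17, with antiderivative exp(u).
Back in x: F(x) = exp(5*x + 2).
Then F(3) - F(0) = (exp(17)) - (exp(2)) = -exp(2) + exp(17).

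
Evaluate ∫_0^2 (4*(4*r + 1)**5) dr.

265720/3

Let u = 4*r + 1, so du = 4 dr. When r = 0, u = 1; when r = 2, u = 9.
The integral becomes ∫ u**5 du from 1 to 9, with antiderivative u**6/6.
Back in r: F(r) = (4*r + 1)**6/6.
Then F(2) - F(0) = (177147/2) - (1/6) = 265720/3.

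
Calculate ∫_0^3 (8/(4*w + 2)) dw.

Let u = 4*w + 2, so du = 4 dw. When w = 0, u = 2; when w = 3, u = 14.
The integral becomes 2·∫ 1/u du from 2 to 14, with antiderivative 2*log(u).
Back in w: F(w) = 2*log(4*w + 2).
Then F(3) - F(0) = (2*log(2) + 2*log(7)) - (log(4)) = log(49).

log(49)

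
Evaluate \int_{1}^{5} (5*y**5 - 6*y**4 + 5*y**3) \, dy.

By the power rule, an antiderivative is F(y) = 5*y**6/6 - 6*y**5/5 + 5*y**4/4.
Then F(5) - F(1) = (120625/12) - (53/60) = 50256/5.

50256/5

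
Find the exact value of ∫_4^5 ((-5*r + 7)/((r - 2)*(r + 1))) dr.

-5*log(3) - 3*log(2) + 4*log(5)

Factor the denominator: r**2 - r - 2 = (r + 1)(r - 2).
Partial fractions: (-5*r + 7)/((r - 2)*(r + 1)) = -4/(r + 1) - 1/(r - 2).
An antiderivative is F(r) = -log(r - 2) - 4*log(r + 1).
Then F(5) - F(4) = (-5*log(3) - 4*log(2)) - (-4*log(5) - log(2)) = -5*log(3) - 3*log(2) + 4*log(5).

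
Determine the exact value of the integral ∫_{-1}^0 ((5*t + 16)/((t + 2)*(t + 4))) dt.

Factor the denominator: t**2 + 6*t + 8 = (t + 4)(t + 2).
Partial fractions: (5*t + 16)/((t + 2)*(t + 4)) = 2/(t + 4) + 3/(t + 2).
An antiderivative is F(t) = 3*log(t + 2) + 2*log(t + 4).
Then F(0) - F(-1) = (7*log(2)) - (log(9)) = -2*log(3) + 7*log(2).

-2*log(3) + 7*log(2)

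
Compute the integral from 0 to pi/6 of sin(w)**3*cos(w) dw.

Let u = sin(w), so du = cos(w) dw. When w = 0, u = 0; when w = pi/6, u = 1/2.
The integral becomes ∫ u**3 du from 0 to 1/2, with antiderivative u**4/4.
Back in w: F(w) = sin(w)**4/4.
Then F(pi/6) - F(0) = (1/64) - (0) = 1/64.

1/64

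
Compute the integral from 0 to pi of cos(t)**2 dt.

pi/2

Use the identity cos^2(t) = (1 + cos(2*t))/2.
An antiderivative is F(t) = t/2 + sin(2*t)/4.
Then F(pi) - F(0) = (pi/2) - (0) = pi/2.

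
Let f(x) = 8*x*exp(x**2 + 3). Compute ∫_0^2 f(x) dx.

-4*(1 - exp(4))*exp(3)

Let u = x**2 + 3, so du = 2*x dx. When x = 0, u = 3; when x = 2, u = 7.
The integral becomes 4·∫ exp(u) du from 3 to 7, with antiderivative 4*exp(u).
Back in x: F(x) = 4*exp(x**2 + 3).
Then F(2) - F(0) = (4*exp(7)) - (4*exp(3)) = -4*(1 - exp(4))*exp(3).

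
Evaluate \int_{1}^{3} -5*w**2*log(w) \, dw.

130/9 - 45*log(3)

Integrate by parts once (u = ln w, dv = -5*w**2 dw).
An antiderivative is F(w) = -5*w**3*(3*log(w) - 1)/9.
Then F(3) - F(1) = (15 - 45*log(3)) - (5/9) = 130/9 - 45*log(3).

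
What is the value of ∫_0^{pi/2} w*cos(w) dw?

-1 + pi/2

Integrate by parts once (u = w, dv = cos(w) dw).
An antiderivative is F(w) = w*sin(w) + cos(w).
Then F(pi/2) - F(0) = (pi/2) - (1) = -1 + pi/2.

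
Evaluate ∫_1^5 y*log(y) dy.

-6 + 25*log(5)/2

Integrate by parts once (u = ln y, dv = y dy).
An antiderivative is F(y) = y**2*(2*log(y) - 1)/4.
Then F(5) - F(1) = (-25/4 + 25*log(5)/2) - (-1/4) = -6 + 25*log(5)/2.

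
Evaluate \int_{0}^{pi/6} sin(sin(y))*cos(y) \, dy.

Let u = sin(y), so du = cos(y) dy. When y = 0, u = 0; when y = pi/6, u = 1/2.
The integral becomes ∫ sin(u) du from 0 to 1/2, with antiderivative -cos(u).
Back in y: F(y) = -cos(sin(y)).
Then F(pi/6) - F(0) = (-cos(1/2)) - (-1) = 1 - cos(1/2).

1 - cos(1/2)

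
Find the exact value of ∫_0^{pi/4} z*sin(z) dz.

sqrt(2)*(4 - pi)/8

Integrate by parts once (u = z, dv = sin(z) dz).
An antiderivative is F(z) = -z*cos(z) + sin(z).
Then F(pi/4) - F(0) = (sqrt(2)*(4 - pi)/8) - (0) = sqrt(2)*(4 - pi)/8.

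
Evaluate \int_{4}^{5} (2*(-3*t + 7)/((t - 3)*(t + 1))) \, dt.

-5*log(3) - 6*log(2) + 5*log(5)

Factor the denominator: t**2 - 2*t - 3 = (t + 1)(t - 3).
Partial fractions: 2*(-3*t + 7)/((t - 3)*(t + 1)) = -5/(t + 1) - 1/(t - 3).
An antiderivative is F(t) = -log(t - 3) - 5*log(t + 1).
Then F(5) - F(4) = (-5*log(3) - 6*log(2)) - (-5*log(5)) = -5*log(3) - 6*log(2) + 5*log(5).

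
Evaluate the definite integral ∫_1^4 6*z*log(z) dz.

Integrate by parts once (u = ln z, dv = 6*z dz).
An antiderivative is F(z) = 3*z**2*(2*log(z) - 1)/2.
Then F(4) - F(1) = (-24 + 96*log(2)) - (-3/2) = -45/2 + 96*log(2).

-45/2 + 96*log(2)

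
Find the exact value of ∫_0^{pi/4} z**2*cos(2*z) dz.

Integrate by parts twice (u = z^2, dv = cos(2*z) dz).
An antiderivative is F(z) = z**2*sin(2*z)/2 + z*cos(2*z)/2 - sin(2*z)/4.
Then F(pi/4) - F(0) = (-1/4 + pi**2/32) - (0) = -1/4 + pi**2/32.

-1/4 + pi**2/32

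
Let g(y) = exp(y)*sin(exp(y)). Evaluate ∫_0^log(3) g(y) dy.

cos(1) - cos(3)

Let u = exp(y), so du = exp(y) dy. When y = 0, u = 1; when y = log(3), u = 3.
The integral becomes ∫ sin(u) du from 1 to 3, with antiderivative -cos(u).
Back in y: F(y) = -cos(exp(y)).
Then F(log(3)) - F(0) = (-cos(3)) - (-cos(1)) = cos(1) - cos(3).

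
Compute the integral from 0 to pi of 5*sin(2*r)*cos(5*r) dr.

Use the identity sin(2*r)cos(5*r) = [sin(7*r) + sin(-3*r)]/2.
An antiderivative is F(r) = 5*cos(3*r)/6 - 5*cos(7*r)/14.
Then F(pi) - F(0) = (-10/21) - (10/21) = -20/21.

-20/21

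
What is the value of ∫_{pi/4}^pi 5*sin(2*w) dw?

-5/2

An antiderivative is F(w) = -5*cos(2*w)/2.
Then F(pi) - F(pi/4) = (-5/2) - (0) = -5/2.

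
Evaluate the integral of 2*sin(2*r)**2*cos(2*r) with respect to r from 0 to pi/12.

1/24

Let u = sin(2*r), so du = 2*cos(2*r) dr. When r = 0, u = 0; when r = pi/12, u = 1/2.
The integral becomes ∫ u**2 du from 0 to 1/2, with antiderivative u**3/3.
Back in r: F(r) = sin(2*r)**3/3.
Then F(pi/12) - F(0) = (1/24) - (0) = 1/24.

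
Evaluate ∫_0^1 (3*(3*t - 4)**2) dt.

Let u = 3*t - 4, so du = 3 dt. When t = 0, u = -4; when t = 1, u = -1.
The integral becomes ∫ u**2 du from -4 to -1, with antiderivative u**3/3.
Back in t: F(t) = (3*t - 4)**3/3.
Then F(1) - F(0) = (-1/3) - (-64/3) = 21.

21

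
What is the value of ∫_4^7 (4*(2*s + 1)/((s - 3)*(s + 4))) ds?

-4*log(2) + 4*log(11)

Factor the denominator: s**2 + s - 12 = (s + 4)(s - 3).
Partial fractions: 4*(2*s + 1)/((s - 3)*(s + 4)) = 4/(s + 4) + 4/(s - 3).
An antiderivative is F(s) = 4*log(s - 3) + 4*log(s + 4).
Then F(7) - F(4) = (8*log(2) + 4*log(11)) - (12*log(2)) = -4*log(2) + 4*log(11).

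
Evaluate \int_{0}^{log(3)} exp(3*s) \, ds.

26/3

Let u = exp(s), so du = exp(s) ds. When s = 0, u = 1; when s = log(3), u = 3.
The integral becomes ∫ u**2 du from 1 to 3, with antiderivative u**3/3.
Back in s: F(s) = exp(3*s)/3.
Then F(log(3)) - F(0) = (9) - (1/3) = 26/3.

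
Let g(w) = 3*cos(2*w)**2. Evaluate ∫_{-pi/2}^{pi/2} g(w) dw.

3*pi/2

Use the identity cos^2(2*w) = (1 + cos(4*w))/2.
An antiderivative is F(w) = 3*w/2 + 3*sin(4*w)/8.
Then F(pi/2) - F(-pi/2) = (3*pi/4) - (-3*pi/4) = 3*pi/2.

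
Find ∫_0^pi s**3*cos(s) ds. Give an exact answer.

Integrate by parts 3 times (u = s^3, dv = cos(s) ds).
An antiderivative is F(s) = s**3*sin(s) + 3*s**2*cos(s) - 6*s*sin(s) - 6*cos(s).
Then F(pi) - F(0) = (6 - 3*pi**2) - (-6) = 12 - 3*pi**2.

12 - 3*pi**2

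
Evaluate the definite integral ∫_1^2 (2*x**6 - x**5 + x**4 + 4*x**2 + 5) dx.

By the power rule, an antiderivative is F(x) = 2*x**7/7 - x**6/6 + x**5/5 + 4*x**3/3 + 5*x.
Then F(2) - F(1) = (1854/35) - (1397/210) = 9727/210.

9727/210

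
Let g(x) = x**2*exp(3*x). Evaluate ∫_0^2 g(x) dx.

Integrate by parts twice (u = x^2, dv = exp(3*x) dx).
An antiderivative is F(x) = (9*x**2 - 6*x + 2)*exp(3*x)/27.
Then F(2) - F(0) = (26*exp(6)/27) - (2/27) = -2/27 + 26*exp(6)/27.

-2/27 + 26*exp(6)/27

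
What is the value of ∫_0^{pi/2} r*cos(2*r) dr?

Integrate by parts once (u = r, dv = cos(2*r) dr).
An antiderivative is F(r) = r*sin(2*r)/2 + cos(2*r)/4.
Then F(pi/2) - F(0) = (-1/4) - (1/4) = -1/2.

-1/2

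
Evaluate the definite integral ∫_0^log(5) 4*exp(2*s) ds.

48

An antiderivative is F(s) = 2*exp(2*s).
Then F(log(5)) - F(0) = (50) - (2) = 48.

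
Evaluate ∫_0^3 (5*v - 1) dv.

39/2

By the power rule, an antiderivative is F(v) = 5*v**2/2 - v.
Then F(3) - F(0) = (39/2) - (0) = 39/2.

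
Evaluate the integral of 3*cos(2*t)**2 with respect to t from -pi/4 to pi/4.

3*pi/4

Use the identity cos^2(2*t) = (1 + cos(4*t))/2.
An antiderivative is F(t) = 3*t/2 + 3*sin(4*t)/8.
Then F(pi/4) - F(-pi/4) = (3*pi/8) - (-3*pi/8) = 3*pi/4.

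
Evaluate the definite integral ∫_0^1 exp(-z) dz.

1 - exp(-1)

An antiderivative is F(z) = -exp(-z).
Then F(1) - F(0) = (-exp(-1)) - (-1) = 1 - exp(-1).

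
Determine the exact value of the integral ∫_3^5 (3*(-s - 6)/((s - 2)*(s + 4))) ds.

Factor the denominator: s**2 + 2*s - 8 = (s + 4)(s - 2).
Partial fractions: 3*(-s - 6)/((s - 2)*(s + 4)) = 1/(s + 4) - 4/(s - 2).
An antiderivative is F(s) = -4*log(s - 2) + log(s + 4).
Then F(5) - F(3) = (-log(9)) - (log(7)) = -log(63).

-log(63)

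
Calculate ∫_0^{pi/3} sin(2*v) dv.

3/4

An antiderivative is F(v) = -cos(2*v)/2.
Then F(pi/3) - F(0) = (1/4) - (-1/2) = 3/4.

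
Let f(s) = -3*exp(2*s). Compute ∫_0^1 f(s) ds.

3/2 - 3*exp(2)/2

An antiderivative is F(s) = -3*exp(2*s)/2.
Then F(1) - F(0) = (-3*exp(2)/2) - (-3/2) = 3/2 - 3*exp(2)/2.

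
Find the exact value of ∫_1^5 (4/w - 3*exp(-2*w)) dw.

-3*exp(-2)/2 + 3*exp(-10)/2 + 4*log(5)

An antiderivative is F(w) = 4*log(w) + 3*exp(-2*w)/2.
Then F(5) - F(1) = (3*exp(-10)/2 + 4*log(5)) - (3*exp(-2)/2) = -3*exp(-2)/2 + 3*exp(-10)/2 + 4*log(5).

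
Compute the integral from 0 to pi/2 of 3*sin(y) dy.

3

An antiderivative is F(y) = -3*cos(y).
Then F(pi/2) - F(0) = (0) - (-3) = 3.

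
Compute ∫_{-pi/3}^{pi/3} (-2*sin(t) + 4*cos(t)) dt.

4*sqrt(3)

An antiderivative is F(t) = 4*sin(t) + 2*cos(t).
Then F(pi/3) - F(-pi/3) = (1 + 2*sqrt(3)) - (1 - 2*sqrt(3)) = 4*sqrt(3).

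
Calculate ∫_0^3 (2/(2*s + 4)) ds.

log(5/2)

Let u = 2*s + 4, so du = 2 ds. When s = 0, u = 4; when s = 3, u = 10.
The integral becomes ∫ 1/u du from 4 to 10, with antiderivative log(u).
Back in s: F(s) = log(2*s + 4).
Then F(3) - F(0) = (log(10)) - (log(4)) = log(5/2).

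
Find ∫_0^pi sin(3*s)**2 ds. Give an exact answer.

Use the identity sin^2(3*s) = (1 - cos(6*s))/2.
An antiderivative is F(s) = s/2 - sin(6*s)/12.
Then F(pi) - F(0) = (pi/2) - (0) = pi/2.

pi/2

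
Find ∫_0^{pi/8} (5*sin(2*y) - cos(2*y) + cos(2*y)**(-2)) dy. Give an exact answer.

3 - 3*sqrt(2)/2

An antiderivative is F(y) = -sin(2*y)/2 - 5*cos(2*y)/2 + tan(2*y)/2.
Then F(pi/8) - F(0) = (1/2 - 3*sqrt(2)/2) - (-5/2) = 3 - 3*sqrt(2)/2.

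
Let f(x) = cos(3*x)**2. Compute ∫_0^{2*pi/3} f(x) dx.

Use the identity cos^2(3*x) = (1 + cos(6*x))/2.
An antiderivative is F(x) = x/2 + sin(6*x)/12.
Then F(2*pi/3) - F(0) = (pi/3) - (0) = pi/3.

pi/3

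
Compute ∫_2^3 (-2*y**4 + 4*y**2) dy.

-886/15

By the power rule, an antiderivative is F(y) = -2*y**5/5 + 4*y**3/3.
Then F(3) - F(2) = (-306/5) - (-32/15) = -886/15.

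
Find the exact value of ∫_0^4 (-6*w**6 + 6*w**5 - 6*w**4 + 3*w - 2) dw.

-390608/35

By the power rule, an antiderivative is F(w) = -6*w**7/7 + w**6 - 6*w**5/5 + 3*w**2/2 - 2*w.
Then F(4) - F(0) = (-390608/35) - (0) = -390608/35.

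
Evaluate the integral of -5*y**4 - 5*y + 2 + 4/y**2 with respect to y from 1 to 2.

-69/2

By the power rule, an antiderivative is F(y) = -y**5 - 5*y**2/2 + 2*y - 4/y.
Then F(2) - F(1) = (-40) - (-11/2) = -69/2.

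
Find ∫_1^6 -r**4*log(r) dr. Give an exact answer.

Integrate by parts once (u = ln r, dv = -r**4 dr).
An antiderivative is F(r) = -r**5*(5*log(r) - 1)/25.
Then F(6) - F(1) = (7776/25 - 7776*log(6)/5) - (1/25) = 311 - 7776*log(6)/5.

311 - 7776*log(6)/5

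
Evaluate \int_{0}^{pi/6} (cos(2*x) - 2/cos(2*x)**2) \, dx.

-3*sqrt(3)/4

An antiderivative is F(x) = sin(2*x)/2 - tan(2*x).
Then F(pi/6) - F(0) = (-3*sqrt(3)/4) - (0) = -3*sqrt(3)/4.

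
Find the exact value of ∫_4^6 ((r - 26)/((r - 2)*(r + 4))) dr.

-14*log(2) + 5*log(5)

Factor the denominator: r**2 + 2*r - 8 = (r + 4)(r - 2).
Partial fractions: (r - 26)/((r - 2)*(r + 4)) = 5/(r + 4) - 4/(r - 2).
An antiderivative is F(r) = -4*log(r - 2) + 5*log(r + 4).
Then F(6) - F(4) = (-3*log(2) + 5*log(5)) - (11*log(2)) = -14*log(2) + 5*log(5).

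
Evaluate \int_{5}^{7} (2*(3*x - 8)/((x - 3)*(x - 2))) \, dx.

-4*log(3) + 2*log(2) + 4*log(5)

Factor the denominator: x**2 - 5*x + 6 = (x - 2)(x - 3).
Partial fractions: 2*(3*x - 8)/((x - 3)*(x - 2)) = 4/(x - 2) + 2/(x - 3).
An antiderivative is F(x) = 2*log(x - 3) + 4*log(x - 2).
Then F(7) - F(5) = (4*log(2) + 4*log(5)) - (2*log(2) + 4*log(3)) = -4*log(3) + 2*log(2) + 4*log(5).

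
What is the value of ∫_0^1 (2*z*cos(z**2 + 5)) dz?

sin(6) - sin(5)

Let u = z**2 + 5, so du = 2*z dz. When z = 0, u = 5; when z = 1, u = 6.
The integral becomes ∫ cos(u) du from 5 to 6, with antiderivative sin(u).
Back in z: F(z) = sin(z**2 + 5).
Then F(1) - F(0) = (sin(6)) - (sin(5)) = sin(6) - sin(5).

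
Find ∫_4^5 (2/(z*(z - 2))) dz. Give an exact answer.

Factor the denominator: z**2 - 2*z = z(z - 2).
Partial fractions: 2/(z*(z - 2)) = -1/z + 1/(z - 2).
An antiderivative is F(z) = -log(z) + log(z - 2).
Then F(5) - F(4) = (log(3/5)) - (-log(2)) = log(6/5).

log(6/5)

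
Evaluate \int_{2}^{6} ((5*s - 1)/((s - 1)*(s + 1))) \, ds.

-3*log(3) + 2*log(5) + 3*log(7)

Factor the denominator: s**2 - 1 = (s + 1)(s - 1).
Partial fractions: (5*s - 1)/((s - 1)*(s + 1)) = 3/(s + 1) + 2/(s - 1).
An antiderivative is F(s) = 2*log(s - 1) + 3*log(s + 1).
Then F(6) - F(2) = (2*log(5) + 3*log(7)) - (log(27)) = -3*log(3) + 2*log(5) + 3*log(7).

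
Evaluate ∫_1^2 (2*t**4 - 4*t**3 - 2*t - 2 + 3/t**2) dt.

By the power rule, an antiderivative is F(t) = 2*t**5/5 - t**4 - t**2 - 2*t - 3/t.
Then F(2) - F(1) = (-127/10) - (-33/5) = -61/10.

-61/10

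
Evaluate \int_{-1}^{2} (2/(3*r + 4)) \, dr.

2*log(10)/3

An antiderivative is F(r) = 2*log(3*r + 4)/3.
Then F(2) - F(-1) = (2*log(10)/3) - (0) = 2*log(10)/3.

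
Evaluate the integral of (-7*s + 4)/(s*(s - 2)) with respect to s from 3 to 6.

Factor the denominator: s**2 - 2*s = s(s - 2).
Partial fractions: (-7*s + 4)/(s*(s - 2)) = -2/s - 5/(s - 2).
An antiderivative is F(s) = -2*log(s) - 5*log(s - 2).
Then F(6) - F(3) = (-12*log(2) - 2*log(3)) - (-log(9)) = -12*log(2).

-12*log(2)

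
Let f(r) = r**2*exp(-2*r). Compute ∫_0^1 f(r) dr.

Integrate by parts twice (u = r^2, dv = exp(-2*r) dr).
An antiderivative is F(r) = (-2*r**2 - 2*r - 1)*exp(-2*r)/4.
Then F(1) - F(0) = (-5*exp(-2)/4) - (-1/4) = (-5 + exp(2))*exp(-2)/4.

(-5 + exp(2))*exp(-2)/4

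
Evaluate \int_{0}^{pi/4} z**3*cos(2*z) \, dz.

Integrate by parts 3 times (u = z^3, dv = cos(2*z) dz).
An antiderivative is F(z) = z**3*sin(2*z)/2 + 3*z**2*cos(2*z)/4 - 3*z*sin(2*z)/4 - 3*cos(2*z)/8.
Then F(pi/4) - F(0) = (pi*(-24 + pi**2)/128) - (-3/8) = -3*pi/16 + pi**3/128 + 3/8.

-3*pi/16 + pi**3/128 + 3/8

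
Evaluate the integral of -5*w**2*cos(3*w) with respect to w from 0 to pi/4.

5*sqrt(2)*(-9*pi**2 + 32 + 24*pi)/864

Integrate by parts twice (u = w^2, dv = -5*cos(3*w) dw).
An antiderivative is F(w) = -5*w**2*sin(3*w)/3 - 10*w*cos(3*w)/9 + 10*sin(3*w)/27.
Then F(pi/4) - F(0) = (5*sqrt(2)*(-9*pi**2 + 32 + 24*pi)/864) - (0) = 5*sqrt(2)*(-9*pi**2 + 32 + 24*pi)/864.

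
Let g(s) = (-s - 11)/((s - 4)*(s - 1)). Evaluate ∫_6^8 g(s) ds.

-4*log(5) - 5*log(2) + 4*log(7)

Factor the denominator: s**2 - 5*s + 4 = (s - 1)(s - 4).
Partial fractions: (-s - 11)/((s - 4)*(s - 1)) = 4/(s - 1) - 5/(s - 4).
An antiderivative is F(s) = -5*log(s - 4) + 4*log(s - 1).
Then F(8) - F(6) = (-10*log(2) + 4*log(7)) - (-5*log(2) + 4*log(5)) = -4*log(5) - 5*log(2) + 4*log(7).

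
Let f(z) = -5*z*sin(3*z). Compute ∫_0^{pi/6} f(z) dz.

-5/9

Integrate by parts once (u = z, dv = -5*sin(3*z) dz).
An antiderivative is F(z) = 5*z*cos(3*z)/3 - 5*sin(3*z)/9.
Then F(pi/6) - F(0) = (-5/9) - (0) = -5/9.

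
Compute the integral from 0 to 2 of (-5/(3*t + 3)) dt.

-5*log(3)/3

An antiderivative is F(t) = -5*log(3*t + 3)/3.
Then F(2) - F(0) = (-10*log(3)/3) - (-5*log(3)/3) = -5*log(3)/3.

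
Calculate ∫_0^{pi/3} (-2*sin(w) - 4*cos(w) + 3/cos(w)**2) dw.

An antiderivative is F(w) = -4*sin(w) + 2*cos(w) + 3*tan(w).
Then F(pi/3) - F(0) = (1 + sqrt(3)) - (2) = -1 + sqrt(3).

-1 + sqrt(3)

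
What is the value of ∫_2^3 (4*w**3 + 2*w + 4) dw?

By the power rule, an antiderivative is F(w) = w**4 + w**2 + 4*w.
Then F(3) - F(2) = (102) - (28) = 74.

74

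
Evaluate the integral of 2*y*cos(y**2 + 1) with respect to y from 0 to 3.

-sin(1) + sin(10)

Let u = y**2 + 1, so du = 2*y dy. When y = 0, u = 1; when y = 3, u = 10.
The integral becomes ∫ cos(u) du from 1 to 10, with antiderivative sin(u).
Back in y: F(y) = sin(y**2 + 1).
Then F(3) - F(0) = (sin(10)) - (sin(1)) = -sin(1) + sin(10).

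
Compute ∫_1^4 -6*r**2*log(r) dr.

42 - 256*log(2)

Integrate by parts once (u = ln r, dv = -6*r**2 dr).
An antiderivative is F(r) = -2*r**3*(3*log(r) - 1)/3.
Then F(4) - F(1) = (128/3 - 256*log(2)) - (2/3) = 42 - 256*log(2).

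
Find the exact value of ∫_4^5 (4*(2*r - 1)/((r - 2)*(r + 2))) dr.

Factor the denominator: r**2 - 4 = (r + 2)(r - 2).
Partial fractions: 4*(2*r - 1)/((r - 2)*(r + 2)) = 5/(r + 2) + 3/(r - 2).
An antiderivative is F(r) = 3*log(r - 2) + 5*log(r + 2).
Then F(5) - F(4) = (3*log(3) + 5*log(7)) - (5*log(3) + 8*log(2)) = -8*log(2) - 2*log(3) + 5*log(7).

-8*log(2) - 2*log(3) + 5*log(7)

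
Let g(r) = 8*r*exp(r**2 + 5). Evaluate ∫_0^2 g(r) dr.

-4*(1 - exp(4))*exp(5)

Let u = r**2 + 5, so du = 2*r dr. When r = 0, u = 5; when r = 2, u = 9.
The integral becomes 4·∫ exp(u) du from 5 to 9, with antiderivative 4*exp(u).
Back in r: F(r) = 4*exp(r**2 + 5).
Then F(2) - F(0) = (4*exp(9)) - (4*exp(5)) = -4*(1 - exp(4))*exp(5).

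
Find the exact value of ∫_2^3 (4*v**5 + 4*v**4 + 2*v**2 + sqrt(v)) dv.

-4*sqrt(2)/3 + 2*sqrt(3) + 3124/5

By the power rule, an antiderivative is F(v) = 2*v**6/3 + 4*v**5/5 + 2*v**(3/2)/3 + 2*v**3/3.
Then F(3) - F(2) = (2*sqrt(3) + 3492/5) - (4*sqrt(2)/3 + 368/5) = -4*sqrt(2)/3 + 2*sqrt(3) + 3124/5.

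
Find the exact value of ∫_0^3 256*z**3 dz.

5184

Let u = 4*z, so du = 4 dz. When z = 0, u = 0; when z = 3, u = 12.
The integral becomes ∫ u**3 du from 0 to 12, with antiderivative u**4/4.
Back in z: F(z) = 64*z**4.
Then F(3) - F(0) = (5184) - (0) = 5184.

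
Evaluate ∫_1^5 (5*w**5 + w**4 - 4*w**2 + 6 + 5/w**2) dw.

By the power rule, an antiderivative is F(w) = 5*w**6/6 + w**5/5 - 4*w**3/3 + 6*w - 5/w.
Then F(5) - F(1) = (81049/6) - (7/10) = 202612/15.

202612/15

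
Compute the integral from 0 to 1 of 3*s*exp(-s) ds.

3 - 6*exp(-1)

Integrate by parts once (u = s, dv = 3*exp(-s) ds).
An antiderivative is F(s) = (-3*s - 3)*exp(-s).
Then F(1) - F(0) = (-6*exp(-1)) - (-3) = 3 - 6*exp(-1).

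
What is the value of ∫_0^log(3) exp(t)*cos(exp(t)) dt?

Let u = exp(t), so du = exp(t) dt. When t = 0, u = 1; when t = log(3), u = 3.
The integral becomes ∫ cos(u) du from 1 to 3, with antiderivative sin(u).
Back in t: F(t) = sin(exp(t)).
Then F(log(3)) - F(0) = (sin(3)) - (sin(1)) = -sin(1) + sin(3).

-sin(1) + sin(3)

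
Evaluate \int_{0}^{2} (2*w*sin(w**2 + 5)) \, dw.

Let u = w**2 + 5, so du = 2*w dw. When w = 0, u = 5; when w = 2, u = 9.
The integral becomes ∫ sin(u) du from 5 to 9, with antiderivative -cos(u).
Back in w: F(w) = -cos(w**2 + 5).
Then F(2) - F(0) = (-cos(9)) - (-cos(5)) = cos(5) - cos(9).

cos(5) - cos(9)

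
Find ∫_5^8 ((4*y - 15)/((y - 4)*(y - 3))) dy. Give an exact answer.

Factor the denominator: y**2 - 7*y + 12 = (y - 3)(y - 4).
Partial fractions: (4*y - 15)/((y - 4)*(y - 3)) = 3/(y - 3) + 1/(y - 4).
An antiderivative is F(y) = log(y - 4) + 3*log(y - 3).
Then F(8) - F(5) = (2*log(2) + 3*log(5)) - (log(8)) = -log(2) + 3*log(5).

-log(2) + 3*log(5)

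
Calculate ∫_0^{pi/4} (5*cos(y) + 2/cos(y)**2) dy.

An antiderivative is F(y) = 5*sin(y) + 2*tan(y).
Then F(pi/4) - F(0) = (2 + 5*sqrt(2)/2) - (0) = 2 + 5*sqrt(2)/2.

2 + 5*sqrt(2)/2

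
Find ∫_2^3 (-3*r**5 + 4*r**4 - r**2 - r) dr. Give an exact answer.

By the power rule, an antiderivative is F(r) = -r**6/2 + 4*r**5/5 - r**3/3 - r**2/2.
Then F(3) - F(2) = (-918/5) - (-166/15) = -2588/15.

-2588/15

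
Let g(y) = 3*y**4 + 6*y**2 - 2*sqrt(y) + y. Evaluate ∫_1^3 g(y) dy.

By the power rule, an antiderivative is F(y) = 3*y**5/5 - 4*y**(3/2)/3 + 2*y**3 + y**2/2.
Then F(3) - F(1) = (2043/10 - 4*sqrt(3)) - (53/30) = 3038/15 - 4*sqrt(3).

3038/15 - 4*sqrt(3)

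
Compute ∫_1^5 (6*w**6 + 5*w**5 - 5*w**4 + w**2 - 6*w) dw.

1613404/21

By the power rule, an antiderivative is F(w) = 6*w**7/7 + 5*w**6/6 - w**5 + w**3/3 - 3*w**2.
Then F(5) - F(1) = (1075575/14) - (-83/42) = 1613404/21.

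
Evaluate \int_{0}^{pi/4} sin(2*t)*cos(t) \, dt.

2/3 - sqrt(2)/6

Use the identity sin(2*t)cos(t) = [sin(3*t) + sin(t)]/2.
An antiderivative is F(t) = -cos(t)/2 - cos(3*t)/6.
Then F(pi/4) - F(0) = (-sqrt(2)/6) - (-2/3) = 2/3 - sqrt(2)/6.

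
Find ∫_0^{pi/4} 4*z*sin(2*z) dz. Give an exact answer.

1

Integrate by parts once (u = z, dv = 4*sin(2*z) dz).
An antiderivative is F(z) = -2*z*cos(2*z) + sin(2*z).
Then F(pi/4) - F(0) = (1) - (0) = 1.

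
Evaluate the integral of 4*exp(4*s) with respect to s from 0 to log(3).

80

Let u = exp(s), so du = exp(s) ds. When s = 0, u = 1; when s = log(3), u = 3.
The integral becomes 4·∫ u**3 du from 1 to 3, with antiderivative u**4.
Back in s: F(s) = exp(4*s).
Then F(log(3)) - F(0) = (81) - (1) = 80.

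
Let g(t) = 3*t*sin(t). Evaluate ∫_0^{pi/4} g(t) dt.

3*sqrt(2)*(4 - pi)/8

Integrate by parts once (u = t, dv = 3*sin(t) dt).
An antiderivative is F(t) = -3*t*cos(t) + 3*sin(t).
Then F(pi/4) - F(0) = (3*sqrt(2)*(4 - pi)/8) - (0) = 3*sqrt(2)*(4 - pi)/8.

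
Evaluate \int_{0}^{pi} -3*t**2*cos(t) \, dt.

Integrate by parts twice (u = t^2, dv = -3*cos(t) dt).
An antiderivative is F(t) = -3*t**2*sin(t) - 6*t*cos(t) + 6*sin(t).
Then F(pi) - F(0) = (6*pi) - (0) = 6*pi.

6*pi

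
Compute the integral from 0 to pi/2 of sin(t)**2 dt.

Use the identity sin^2(t) = (1 - cos(2*t))/2.
An antiderivative is F(t) = t/2 - sin(2*t)/4.
Then F(pi/2) - F(0) = (pi/4) - (0) = pi/4.

pi/4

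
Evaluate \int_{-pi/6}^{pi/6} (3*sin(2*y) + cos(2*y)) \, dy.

An antiderivative is F(y) = sin(2*y)/2 - 3*cos(2*y)/2.
Then F(pi/6) - F(-pi/6) = (-3/4 + sqrt(3)/4) - (-3/4 - sqrt(3)/4) = sqrt(3)/2.

sqrt(3)/2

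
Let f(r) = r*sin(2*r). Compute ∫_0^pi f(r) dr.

Integrate by parts once (u = r, dv = sin(2*r) dr).
An antiderivative is F(r) = -r*cos(2*r)/2 + sin(2*r)/4.
Then F(pi) - F(0) = (-pi/2) - (0) = -pi/2.

-pi/2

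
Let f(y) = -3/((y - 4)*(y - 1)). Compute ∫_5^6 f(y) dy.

Factor the denominator: y**2 - 5*y + 4 = (y - 1)(y - 4).
Partial fractions: -3/((y - 4)*(y - 1)) = 1/(y - 1) - 1/(y - 4).
An antiderivative is F(y) = -log(y - 4) + log(y - 1).
Then F(6) - F(5) = (log(5/2)) - (log(4)) = log(5/8).

log(5/8)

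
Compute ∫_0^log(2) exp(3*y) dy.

Let u = exp(y), so du = exp(y) dy. When y = 0, u = 1; when y = log(2), u = 2.
The integral becomes ∫ u**2 du from 1 to 2, with antiderivative u**3/3.
Back in y: F(y) = exp(3*y)/3.
Then F(log(2)) - F(0) = (8/3) - (1/3) = 7/3.

7/3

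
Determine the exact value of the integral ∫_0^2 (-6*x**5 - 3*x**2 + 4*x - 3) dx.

By the power rule, an antiderivative is F(x) = -x**6 - x**3 + 2*x**2 - 3*x.
Then F(2) - F(0) = (-70) - (0) = -70.

-70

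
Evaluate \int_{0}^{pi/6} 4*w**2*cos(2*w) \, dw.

-sqrt(3)/2 + sqrt(3)*pi**2/36 + pi/6

Integrate by parts twice (u = w^2, dv = 4*cos(2*w) dw).
An antiderivative is F(w) = 2*w**2*sin(2*w) + 2*w*cos(2*w) - sin(2*w).
Then F(pi/6) - F(0) = (-sqrt(3)/2 + sqrt(3)*pi**2/36 + pi/6) - (0) = -sqrt(3)/2 + sqrt(3)*pi**2/36 + pi/6.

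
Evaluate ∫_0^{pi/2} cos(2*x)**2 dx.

Use the identity cos^2(2*x) = (1 + cos(4*x))/2.
An antiderivative is F(x) = x/2 + sin(4*x)/8.
Then F(pi/2) - F(0) = (pi/4) - (0) = pi/4.

pi/4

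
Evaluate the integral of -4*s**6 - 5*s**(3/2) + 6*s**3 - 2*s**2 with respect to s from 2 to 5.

-612279/14 - 50*sqrt(5) + 8*sqrt(2)

By the power rule, an antiderivative is F(s) = -4*s**7/7 - 2*s**(5/2) + 3*s**4/2 - 2*s**3/3.
Then F(5) - F(2) = (-1839125/42 - 50*sqrt(5)) - (-1144/21 - 8*sqrt(2)) = -612279/14 - 50*sqrt(5) + 8*sqrt(2).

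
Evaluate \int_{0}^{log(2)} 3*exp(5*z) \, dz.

Let u = exp(z), so du = exp(z) dz. When z = 0, u = 1; when z = log(2), u = 2.
The integral becomes 3·∫ u**4 du from 1 to 2, with antiderivative 3*u**5/5.
Back in z: F(z) = 3*exp(5*z)/5.
Then F(log(2)) - F(0) = (96/5) - (3/5) = 93/5.

93/5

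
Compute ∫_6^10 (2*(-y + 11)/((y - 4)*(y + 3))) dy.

Factor the denominator: y**2 - y - 12 = (y + 3)(y - 4).
Partial fractions: 2*(-y + 11)/((y - 4)*(y + 3)) = -4/(y + 3) + 2/(y - 4).
An antiderivative is F(y) = 2*log(y - 4) - 4*log(y + 3).
Then F(10) - F(6) = (-4*log(13) + 2*log(2) + 2*log(3)) - (-8*log(3) + 2*log(2)) = -4*log(13) + 10*log(3).

-4*log(13) + 10*log(3)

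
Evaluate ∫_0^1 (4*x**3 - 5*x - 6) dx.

By the power rule, an antiderivative is F(x) = x**4 - 5*x**2/2 - 6*x.
Then F(1) - F(0) = (-15/2) - (0) = -15/2.

-15/2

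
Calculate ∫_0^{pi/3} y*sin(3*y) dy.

pi/9

Integrate by parts once (u = y, dv = sin(3*y) dy).
An antiderivative is F(y) = -y*cos(3*y)/3 + sin(3*y)/9.
Then F(pi/3) - F(0) = (pi/9) - (0) = pi/9.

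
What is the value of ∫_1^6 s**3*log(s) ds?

-1295/16 + 324*log(2) + 324*log(3)

Integrate by parts once (u = ln s, dv = s**3 ds).
An antiderivative is F(s) = s**4*(4*log(s) - 1)/16.
Then F(6) - F(1) = (-81 + 324*log(2) + 324*log(3)) - (-1/16) = -1295/16 + 324*log(2) + 324*log(3).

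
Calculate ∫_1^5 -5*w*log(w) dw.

30 - 125*log(5)/2

Integrate by parts once (u = ln w, dv = -5*w dw).
An antiderivative is F(w) = -5*w**2*(2*log(w) - 1)/4.
Then F(5) - F(1) = (125/4 - 125*log(5)/2) - (5/4) = 30 - 125*log(5)/2.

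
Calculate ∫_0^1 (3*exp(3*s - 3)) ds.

Let u = 3*s - 3, so du = 3 ds. When s = 0, u = -3; when s = 1, u = 0.
The integral becomes ∫ exp(u) du from -3 to 0, with antiderivative exp(u).
Back in s: F(s) = exp(3*s - 3).
Then F(1) - F(0) = (1) - (exp(-3)) = 1 - exp(-3).

1 - exp(-3)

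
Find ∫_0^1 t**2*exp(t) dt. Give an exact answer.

Integrate by parts twice (u = t^2, dv = exp(t) dt).
An antiderivative is F(t) = (t**2 - 2*t + 2)*exp(t).
Then F(1) - F(0) = (E) - (2) = -2 + E.

-2 + E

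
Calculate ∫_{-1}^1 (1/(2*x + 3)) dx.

An antiderivative is F(x) = log(2*x + 3)/2.
Then F(1) - F(-1) = (log(5)/2) - (0) = log(5)/2.

log(5)/2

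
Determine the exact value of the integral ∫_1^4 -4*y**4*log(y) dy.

Integrate by parts once (u = ln y, dv = -4*y**4 dy).
An antiderivative is F(y) = -4*y**5*(5*log(y) - 1)/25.
Then F(4) - F(1) = (4096/25 - 8192*log(2)/5) - (4/25) = 4092/25 - 8192*log(2)/5.

4092/25 - 8192*log(2)/5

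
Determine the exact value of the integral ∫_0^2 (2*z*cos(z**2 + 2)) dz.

-sin(2) + sin(6)

Let u = z**2 + 2, so du = 2*z dz. When z = 0, u = 2; when z = 2, u = 6.
The integral becomes ∫ cos(u) du from 2 to 6, with antiderivative sin(u).
Back in z: F(z) = sin(z**2 + 2).
Then F(2) - F(0) = (sin(6)) - (sin(2)) = -sin(2) + sin(6).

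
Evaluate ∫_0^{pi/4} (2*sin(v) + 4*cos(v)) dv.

sqrt(2) + 2

An antiderivative is F(v) = 4*sin(v) - 2*cos(v).
Then F(pi/4) - F(0) = (sqrt(2)) - (-2) = sqrt(2) + 2.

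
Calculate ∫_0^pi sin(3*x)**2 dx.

Use the identity sin^2(3*x) = (1 - cos(6*x))/2.
An antiderivative is F(x) = x/2 - sin(6*x)/12.
Then F(pi) - F(0) = (pi/2) - (0) = pi/2.

pi/2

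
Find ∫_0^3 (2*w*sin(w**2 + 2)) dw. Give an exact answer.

cos(2) - cos(11)

Let u = w**2 + 2, so du = 2*w dw. When w = 0, u = 2; when w = 3, u = 11.
The integral becomes ∫ sin(u) du from 2 to 11, with antiderivative -cos(u).
Back in w: F(w) = -cos(w**2 + 2).
Then F(3) - F(0) = (-cos(11)) - (-cos(2)) = cos(2) - cos(11).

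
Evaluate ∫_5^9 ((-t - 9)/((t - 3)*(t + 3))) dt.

-log(6)

Factor the denominator: t**2 - 9 = (t + 3)(t - 3).
Partial fractions: (-t - 9)/((t - 3)*(t + 3)) = 1/(t + 3) - 2/(t - 3).
An antiderivative is F(t) = -2*log(t - 3) + log(t + 3).
Then F(9) - F(5) = (-log(3)) - (log(2)) = -log(6).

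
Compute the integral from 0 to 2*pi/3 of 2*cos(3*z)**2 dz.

Use the identity cos^2(3*z) = (1 + cos(6*z))/2.
An antiderivative is F(z) = z + sin(6*z)/6.
Then F(2*pi/3) - F(0) = (2*pi/3) - (0) = 2*pi/3.

2*pi/3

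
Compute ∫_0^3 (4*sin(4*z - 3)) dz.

cos(3) - cos(9)

Let u = 4*z - 3, so du = 4 dz. When z = 0, u = -3; when z = 3, u = 9.
The integral becomes ∫ sin(u) du from -3 to 9, with antiderivative -cos(u).
Back in z: F(z) = -cos(4*z - 3).
Then F(3) - F(0) = (-cos(9)) - (-cos(3)) = cos(3) - cos(9).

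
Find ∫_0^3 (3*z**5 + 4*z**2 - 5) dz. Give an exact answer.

771/2

By the power rule, an antiderivative is F(z) = z**6/2 + 4*z**3/3 - 5*z.
Then F(3) - F(0) = (771/2) - (0) = 771/2.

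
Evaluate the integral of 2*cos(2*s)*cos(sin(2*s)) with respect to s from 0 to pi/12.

Let u = sin(2*s), so du = 2*cos(2*s) ds. When s = 0, u = 0; when s = pi/12, u = 1/2.
The integral becomes ∫ cos(u) du from 0 to 1/2, with antiderivative sin(u).
Back in s: F(s) = sin(sin(2*s)).
Then F(pi/12) - F(0) = (sin(1/2)) - (0) = sin(1/2).

sin(1/2)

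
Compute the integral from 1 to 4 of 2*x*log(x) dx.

-15/2 + 32*log(2)

Integrate by parts once (u = ln x, dv = 2*x dx).
An antiderivative is F(x) = x**2*(2*log(x) - 1)/2.
Then F(4) - F(1) = (-8 + 32*log(2)) - (-1/2) = -15/2 + 32*log(2).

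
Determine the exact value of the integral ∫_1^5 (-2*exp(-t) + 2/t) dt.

An antiderivative is F(t) = 2*log(t) + 2*exp(-t).
Then F(5) - F(1) = (2*exp(-5) + 2*log(5)) - (2*exp(-1)) = -2*exp(-1) + 2*exp(-5) + 2*log(5).

-2*exp(-1) + 2*exp(-5) + 2*log(5)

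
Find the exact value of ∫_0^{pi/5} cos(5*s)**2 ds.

pi/10

Use the identity cos^2(5*s) = (1 + cos(10*s))/2.
An antiderivative is F(s) = s/2 + sin(10*s)/20.
Then F(pi/5) - F(0) = (pi/10) - (0) = pi/10.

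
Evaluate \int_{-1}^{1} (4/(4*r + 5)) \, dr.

log(9)

An antiderivative is F(r) = log(4*r + 5).
Then F(1) - F(-1) = (log(9)) - (0) = log(9).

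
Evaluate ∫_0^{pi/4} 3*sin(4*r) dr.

3/2

An antiderivative is F(r) = -3*cos(4*r)/4.
Then F(pi/4) - F(0) = (3/4) - (-3/4) = 3/2.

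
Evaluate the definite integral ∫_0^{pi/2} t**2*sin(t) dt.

-2 + pi

Integrate by parts twice (u = t^2, dv = sin(t) dt).
An antiderivative is F(t) = -t**2*cos(t) + 2*t*sin(t) + 2*cos(t).
Then F(pi/2) - F(0) = (pi) - (2) = -2 + pi.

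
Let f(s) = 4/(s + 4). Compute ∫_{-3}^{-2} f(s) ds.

An antiderivative is F(s) = 4*log(s + 4).
Then F(-2) - F(-3) = (log(16)) - (0) = log(16).

log(16)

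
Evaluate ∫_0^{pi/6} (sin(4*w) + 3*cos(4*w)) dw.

An antiderivative is F(w) = 3*sin(4*w)/4 - cos(4*w)/4.
Then F(pi/6) - F(0) = (1/8 + 3*sqrt(3)/8) - (-1/4) = 3/8 + 3*sqrt(3)/8.

3/8 + 3*sqrt(3)/8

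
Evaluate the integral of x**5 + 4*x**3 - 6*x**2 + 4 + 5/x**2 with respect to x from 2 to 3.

428/3

By the power rule, an antiderivative is F(x) = x**6/6 + x**4 - 2*x**3 + 4*x - 5/x.
Then F(3) - F(2) = (953/6) - (97/6) = 428/3.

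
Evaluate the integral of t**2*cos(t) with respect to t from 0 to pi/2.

-2 + pi**2/4

Integrate by parts twice (u = t^2, dv = cos(t) dt).
An antiderivative is F(t) = t**2*sin(t) + 2*t*cos(t) - 2*sin(t).
Then F(pi/2) - F(0) = (-2 + pi**2/4) - (0) = -2 + pi**2/4.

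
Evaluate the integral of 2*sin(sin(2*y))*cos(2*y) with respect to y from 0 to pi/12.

Let u = sin(2*y), so du = 2*cos(2*y) dy. When y = 0, u = 0; when y = pi/12, u = 1/2.
The integral becomes ∫ sin(u) du from 0 to 1/2, with antiderivative -cos(u).
Back in y: F(y) = -cos(sin(2*y)).
Then F(pi/12) - F(0) = (-cos(1/2)) - (-1) = 1 - cos(1/2).

1 - cos(1/2)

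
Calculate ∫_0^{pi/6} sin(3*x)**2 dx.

Use the identity sin^2(3*x) = (1 - cos(6*x))/2.
An antiderivative is F(x) = x/2 - sin(6*x)/12.
Then F(pi/6) - F(0) = (pi/12) - (0) = pi/12.

pi/12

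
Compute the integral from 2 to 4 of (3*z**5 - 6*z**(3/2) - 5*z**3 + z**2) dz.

By the power rule, an antiderivative is F(z) = z**6/2 - 12*z**(5/2)/5 - 5*z**4/4 + z**3/3.
Then F(4) - F(2) = (25088/15) - (44/3 - 48*sqrt(2)/5) = 48*sqrt(2)/5 + 24868/15.

48*sqrt(2)/5 + 24868/15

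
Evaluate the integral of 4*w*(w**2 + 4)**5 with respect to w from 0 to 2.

Let u = w**2 + 4, so du = 2*w dw. When w = 0, u = 4; when w = 2, u = 8.
The integral becomes 2·∫ u**5 du from 4 to 8, with antiderivative u**6/3.
Back in w: F(w) = (w**2 + 4)**6/3.
Then F(2) - F(0) = (262144/3) - (4096/3) = 86016.

86016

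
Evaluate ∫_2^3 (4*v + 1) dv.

11

By the power rule, an antiderivative is F(v) = 2*v**2 + v.
Then F(3) - F(2) = (21) - (10) = 11.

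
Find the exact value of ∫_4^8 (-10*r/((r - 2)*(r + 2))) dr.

-5*log(5)

Factor the denominator: r**2 - 4 = (r + 2)(r - 2).
Partial fractions: -10*r/((r - 2)*(r + 2)) = -5/(r + 2) - 5/(r - 2).
An antiderivative is F(r) = -5*log(r - 2) - 5*log(r + 2).
Then F(8) - F(4) = (-5*log(5) - 10*log(2) - 5*log(3)) - (-10*log(2) - 5*log(3)) = -5*log(5).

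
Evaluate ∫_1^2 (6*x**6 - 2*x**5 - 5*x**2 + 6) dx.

1726/21

By the power rule, an antiderivative is F(x) = 6*x**7/7 - x**6/3 - 5*x**3/3 + 6*x.
Then F(2) - F(1) = (1828/21) - (34/7) = 1726/21.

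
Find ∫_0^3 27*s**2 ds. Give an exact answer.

Let u = 3*s, so du = 3 ds. When s = 0, u = 0; when s = 3, u = 9.
The integral becomes ∫ u**2 du from 0 to 9, with antiderivative u**3/3.
Back in s: F(s) = 9*s**3.
Then F(3) - F(0) = (243) - (0) = 243.

243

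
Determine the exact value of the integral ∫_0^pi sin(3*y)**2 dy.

pi/2

Use the identity sin^2(3*y) = (1 - cos(6*y))/2.
An antiderivative is F(y) = y/2 - sin(6*y)/12.
Then F(pi) - F(0) = (pi/2) - (0) = pi/2.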